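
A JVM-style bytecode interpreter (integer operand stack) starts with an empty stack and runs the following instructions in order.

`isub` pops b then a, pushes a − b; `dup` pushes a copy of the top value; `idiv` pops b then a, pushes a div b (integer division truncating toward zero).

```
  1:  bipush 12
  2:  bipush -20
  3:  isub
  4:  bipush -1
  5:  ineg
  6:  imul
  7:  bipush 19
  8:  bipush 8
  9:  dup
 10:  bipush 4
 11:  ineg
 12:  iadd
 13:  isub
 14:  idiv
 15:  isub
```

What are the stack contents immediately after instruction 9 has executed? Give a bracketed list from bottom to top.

bipush 12  → [12]
bipush -20 → [12, -20]
isub       → [32]
bipush -1  → [32, -1]
ineg       → [32, 1]
imul       → [32]
bipush 19  → [32, 19]
bipush 8   → [32, 19, 8]
dup        → [32, 19, 8, 8]

[32, 19, 8, 8]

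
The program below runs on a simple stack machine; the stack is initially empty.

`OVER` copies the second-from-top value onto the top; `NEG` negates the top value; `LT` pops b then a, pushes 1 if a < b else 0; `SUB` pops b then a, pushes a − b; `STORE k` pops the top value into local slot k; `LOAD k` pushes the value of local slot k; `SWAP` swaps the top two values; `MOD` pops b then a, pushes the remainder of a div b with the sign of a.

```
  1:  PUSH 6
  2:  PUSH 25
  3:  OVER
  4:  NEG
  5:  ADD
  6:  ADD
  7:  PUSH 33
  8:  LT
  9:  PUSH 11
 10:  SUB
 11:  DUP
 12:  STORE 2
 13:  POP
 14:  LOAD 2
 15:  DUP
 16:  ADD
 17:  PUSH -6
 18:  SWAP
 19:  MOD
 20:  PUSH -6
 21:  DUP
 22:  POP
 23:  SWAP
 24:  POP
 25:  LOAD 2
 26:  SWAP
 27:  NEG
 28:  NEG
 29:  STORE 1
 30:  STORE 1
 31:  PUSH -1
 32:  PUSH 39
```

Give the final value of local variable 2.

-10

PUSH 6  -> 6
PUSH 25 -> 6 25
OVER    -> 6 25 6
NEG     -> 6 25 -6
ADD     -> 6 19
ADD     -> 25
PUSH 33 -> 25 33
LT      -> 1
PUSH 11 -> 1 11
SUB     -> -10
DUP     -> -10 -10
STORE 2 -> -10
POP     -> (empty)
LOAD 2  -> -10
DUP     -> -10 -10
ADD     -> -20
PUSH -6 -> -20 -6
SWAP    -> -6 -20
MOD     -> -6
PUSH -6 -> -6 -6
DUP     -> -6 -6 -6
POP     -> -6 -6
SWAP    -> -6 -6
POP     -> -6
LOAD 2  -> -6 -10
SWAP    -> -10 -6
NEG     -> -10 6
NEG     -> -10 -6
STORE 1 -> -10
STORE 1 -> (empty)
PUSH -1 -> -1
PUSH 39 -> -1 39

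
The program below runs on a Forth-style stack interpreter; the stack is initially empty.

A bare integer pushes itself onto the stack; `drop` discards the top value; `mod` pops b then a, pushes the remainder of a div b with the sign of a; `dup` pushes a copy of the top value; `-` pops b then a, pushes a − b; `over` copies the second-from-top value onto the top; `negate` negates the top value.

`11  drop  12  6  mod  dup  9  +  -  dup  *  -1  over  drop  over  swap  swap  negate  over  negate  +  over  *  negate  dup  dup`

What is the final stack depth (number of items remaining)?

11     → [11]
drop   → []
12     → [12]
6      → [12, 6]
mod    → [0]
dup    → [0, 0]
9      → [0, 0, 9]
+      → [0, 9]
-      → [-9]
dup    → [-9, -9]
*      → [81]
-1     → [81, -1]
over   → [81, -1, 81]
drop   → [81, -1]
over   → [81, -1, 81]
swap   → [81, 81, -1]
swap   → [81, -1, 81]
negate → [81, -1, -81]
over   → [81, -1, -81, -1]
negate → [81, -1, -81, 1]
+      → [81, -1, -80]
over   → [81, -1, -80, -1]
*      → [81, -1, 80]
negate → [81, -1, -80]
dup    → [81, -1, -80, -80]
dup    → [81, -1, -80, -80, -80]

5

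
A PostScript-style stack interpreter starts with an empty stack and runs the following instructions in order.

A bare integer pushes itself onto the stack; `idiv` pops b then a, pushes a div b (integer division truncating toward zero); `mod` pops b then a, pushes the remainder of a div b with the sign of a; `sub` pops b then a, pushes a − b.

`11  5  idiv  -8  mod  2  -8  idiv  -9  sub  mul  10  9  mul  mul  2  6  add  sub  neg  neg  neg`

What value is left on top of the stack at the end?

-1612

11   -> [11]
5    -> [11, 5]
idiv -> [2]
-8   -> [2, -8]
mod  -> [2]
2    -> [2, 2]
-8   -> [2, 2, -8]
idiv -> [2, 0]
-9   -> [2, 0, -9]
sub  -> [2, 9]
mul  -> [18]
10   -> [18, 10]
9    -> [18, 10, 9]
mul  -> [18, 90]
mul  -> [1620]
2    -> [1620, 2]
6    -> [1620, 2, 6]
add  -> [1620, 8]
sub  -> [1612]
neg  -> [-1612]
neg  -> [1612]
neg  -> [-1612]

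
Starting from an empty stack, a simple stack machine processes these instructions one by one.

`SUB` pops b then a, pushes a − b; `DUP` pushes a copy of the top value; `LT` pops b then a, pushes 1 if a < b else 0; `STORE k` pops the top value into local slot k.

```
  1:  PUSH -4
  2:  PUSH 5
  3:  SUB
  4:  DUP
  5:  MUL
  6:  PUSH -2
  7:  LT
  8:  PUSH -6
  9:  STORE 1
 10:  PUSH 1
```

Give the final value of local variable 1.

PUSH -4 : -4
PUSH 5  : -4 5
SUB     : -9
DUP     : -9 -9
MUL     : 81
PUSH -2 : 81 -2
LT      : 0
PUSH -6 : 0 -6
STORE 1 : 0
PUSH 1  : 0 1

-6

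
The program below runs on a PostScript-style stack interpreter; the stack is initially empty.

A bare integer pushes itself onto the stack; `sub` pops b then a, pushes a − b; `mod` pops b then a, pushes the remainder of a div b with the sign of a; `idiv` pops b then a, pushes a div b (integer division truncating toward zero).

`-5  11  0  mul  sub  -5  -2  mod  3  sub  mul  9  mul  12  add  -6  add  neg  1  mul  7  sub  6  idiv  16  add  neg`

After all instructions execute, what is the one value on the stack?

-5   -> -5
11   -> -5 11
0    -> -5 11 0
mul  -> -5 0
sub  -> -5
-5   -> -5 -5
-2   -> -5 -5 -2
mod  -> -5 -1
3    -> -5 -1 3
sub  -> -5 -4
mul  -> 20
9    -> 20 9
mul  -> 180
12   -> 180 12
add  -> 192
-6   -> 192 -6
add  -> 186
neg  -> -186
1    -> -186 1
mul  -> -186
7    -> -186 7
sub  -> -193
6    -> -193 6
idiv -> -32
16   -> -32 16
add  -> -16
neg  -> 16

16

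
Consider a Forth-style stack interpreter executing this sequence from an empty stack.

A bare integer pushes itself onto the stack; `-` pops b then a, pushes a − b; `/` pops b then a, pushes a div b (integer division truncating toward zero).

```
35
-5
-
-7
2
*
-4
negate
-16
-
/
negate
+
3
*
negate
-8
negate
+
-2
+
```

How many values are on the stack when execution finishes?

1

35      [35]
-5      [35, -5]
-       [40]
-7      [40, -7]
2       [40, -7, 2]
*       [40, -14]
-4      [40, -14, -4]
negate  [40, -14, 4]
-16     [40, -14, 4, -16]
-       [40, -14, 20]
/       [40, 0]
negate  [40, 0]
+       [40]
3       [40, 3]
*       [120]
negate  [-120]
-8      [-120, -8]
negate  [-120, 8]
+       [-112]
-2      [-112, -2]
+       [-114]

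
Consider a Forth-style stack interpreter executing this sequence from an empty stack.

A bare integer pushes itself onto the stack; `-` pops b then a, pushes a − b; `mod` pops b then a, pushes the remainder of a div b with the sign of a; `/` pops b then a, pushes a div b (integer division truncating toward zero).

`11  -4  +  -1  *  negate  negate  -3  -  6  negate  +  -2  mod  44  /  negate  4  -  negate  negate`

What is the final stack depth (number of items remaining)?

11     -> 11
-4     -> 11 -4
+      -> 7
-1     -> 7 -1
*      -> -7
negate -> 7
negate -> -7
-3     -> -7 -3
-      -> -4
6      -> -4 6
negate -> -4 -6
+      -> -10
-2     -> -10 -2
mod    -> 0
44     -> 0 44
/      -> 0
negate -> 0
4      -> 0 4
-      -> -4
negate -> 4
negate -> -4

1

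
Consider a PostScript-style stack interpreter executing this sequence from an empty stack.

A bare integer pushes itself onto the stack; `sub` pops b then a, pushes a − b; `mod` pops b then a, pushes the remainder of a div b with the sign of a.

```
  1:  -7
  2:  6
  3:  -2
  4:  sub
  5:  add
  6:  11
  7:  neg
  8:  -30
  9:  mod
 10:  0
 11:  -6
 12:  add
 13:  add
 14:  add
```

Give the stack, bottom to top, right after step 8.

[1, -11, -30]

-7  : -7
6   : -7 6
-2  : -7 6 -2
sub : -7 8
add : 1
11  : 1 11
neg : 1 -11
-30 : 1 -11 -30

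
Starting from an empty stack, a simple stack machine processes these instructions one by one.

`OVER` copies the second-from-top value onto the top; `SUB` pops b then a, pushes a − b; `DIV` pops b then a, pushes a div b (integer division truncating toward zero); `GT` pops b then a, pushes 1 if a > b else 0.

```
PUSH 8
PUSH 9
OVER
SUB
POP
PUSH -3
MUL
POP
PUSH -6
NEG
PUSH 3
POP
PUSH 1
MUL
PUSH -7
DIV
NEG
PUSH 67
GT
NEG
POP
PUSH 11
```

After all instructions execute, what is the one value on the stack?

PUSH 8  : 8
PUSH 9  : 8 9
OVER    : 8 9 8
SUB     : 8 1
POP     : 8
PUSH -3 : 8 -3
MUL     : -24
POP     : (empty)
PUSH -6 : -6
NEG     : 6
PUSH 3  : 6 3
POP     : 6
PUSH 1  : 6 1
MUL     : 6
PUSH -7 : 6 -7
DIV     : 0
NEG     : 0
PUSH 67 : 0 67
GT      : 0
NEG     : 0
POP     : (empty)
PUSH 11 : 11

11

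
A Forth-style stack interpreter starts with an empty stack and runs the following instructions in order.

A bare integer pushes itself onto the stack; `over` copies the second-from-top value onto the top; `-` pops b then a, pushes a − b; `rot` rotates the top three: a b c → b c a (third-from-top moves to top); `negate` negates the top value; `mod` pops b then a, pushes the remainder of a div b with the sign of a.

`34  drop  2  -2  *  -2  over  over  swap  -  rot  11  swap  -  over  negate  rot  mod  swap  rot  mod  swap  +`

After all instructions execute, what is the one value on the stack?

1

34     → [34]
drop   → []
2      → [2]
-2     → [2, -2]
*      → [-4]
-2     → [-4, -2]
over   → [-4, -2, -4]
over   → [-4, -2, -4, -2]
swap   → [-4, -2, -2, -4]
-      → [-4, -2, 2]
rot    → [-2, 2, -4]
11     → [-2, 2, -4, 11]
swap   → [-2, 2, 11, -4]
-      → [-2, 2, 15]
over   → [-2, 2, 15, 2]
negate → [-2, 2, 15, -2]
rot    → [-2, 15, -2, 2]
mod    → [-2, 15, 0]
swap   → [-2, 0, 15]
rot    → [0, 15, -2]
mod    → [0, 1]
swap   → [1, 0]
+      → [1]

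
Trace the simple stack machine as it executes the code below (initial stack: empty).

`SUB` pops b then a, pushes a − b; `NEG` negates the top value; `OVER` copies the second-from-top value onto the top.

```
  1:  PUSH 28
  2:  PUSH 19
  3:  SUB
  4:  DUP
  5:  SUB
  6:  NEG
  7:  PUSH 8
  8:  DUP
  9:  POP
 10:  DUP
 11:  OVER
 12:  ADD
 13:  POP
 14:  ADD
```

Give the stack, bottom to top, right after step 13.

[0, 8]

PUSH 28 → 28
PUSH 19 → 28 19
SUB     → 9
DUP     → 9 9
SUB     → 0
NEG     → 0
PUSH 8  → 0 8
DUP     → 0 8 8
POP     → 0 8
DUP     → 0 8 8
OVER    → 0 8 8 8
ADD     → 0 8 16
POP     → 0 8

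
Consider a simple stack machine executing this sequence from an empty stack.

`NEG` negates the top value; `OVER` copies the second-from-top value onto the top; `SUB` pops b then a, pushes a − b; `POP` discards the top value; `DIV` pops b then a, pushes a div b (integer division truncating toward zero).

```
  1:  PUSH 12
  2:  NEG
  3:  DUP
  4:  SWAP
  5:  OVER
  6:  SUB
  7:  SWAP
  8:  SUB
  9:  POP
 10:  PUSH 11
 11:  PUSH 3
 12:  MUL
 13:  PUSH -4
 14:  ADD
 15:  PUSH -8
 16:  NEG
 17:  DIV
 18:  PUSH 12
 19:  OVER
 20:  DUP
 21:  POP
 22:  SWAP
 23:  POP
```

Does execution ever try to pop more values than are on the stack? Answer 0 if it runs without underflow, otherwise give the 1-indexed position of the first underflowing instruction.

PUSH 12 → 12
NEG     → -12
DUP     → -12 -12
SWAP    → -12 -12
OVER    → -12 -12 -12
SUB     → -12 0
SWAP    → 0 -12
SUB     → 12
POP     → (empty)
PUSH 11 → 11
PUSH 3  → 11 3
MUL     → 33
PUSH -4 → 33 -4
ADD     → 29
PUSH -8 → 29 -8
NEG     → 29 8
DIV     → 3
PUSH 12 → 3 12
OVER    → 3 12 3
DUP     → 3 12 3 3
POP     → 3 12 3
SWAP    → 3 3 12
POP     → 3 3

0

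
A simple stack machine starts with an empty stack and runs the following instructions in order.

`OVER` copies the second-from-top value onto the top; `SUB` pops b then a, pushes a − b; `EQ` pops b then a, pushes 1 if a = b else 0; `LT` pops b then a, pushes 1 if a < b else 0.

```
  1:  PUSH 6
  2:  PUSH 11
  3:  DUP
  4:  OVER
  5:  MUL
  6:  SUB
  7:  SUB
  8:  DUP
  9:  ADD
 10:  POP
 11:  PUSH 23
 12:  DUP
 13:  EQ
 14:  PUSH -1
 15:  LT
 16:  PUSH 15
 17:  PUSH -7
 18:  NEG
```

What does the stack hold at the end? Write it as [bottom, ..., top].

[0, 15, 7]

PUSH 6   [6]
PUSH 11  [6, 11]
DUP      [6, 11, 11]
OVER     [6, 11, 11, 11]
MUL      [6, 11, 121]
SUB      [6, -110]
SUB      [116]
DUP      [116, 116]
ADD      [232]
POP      []
PUSH 23  [23]
DUP      [23, 23]
EQ       [1]
PUSH -1  [1, -1]
LT       [0]
PUSH 15  [0, 15]
PUSH -7  [0, 15, -7]
NEG      [0, 15, 7]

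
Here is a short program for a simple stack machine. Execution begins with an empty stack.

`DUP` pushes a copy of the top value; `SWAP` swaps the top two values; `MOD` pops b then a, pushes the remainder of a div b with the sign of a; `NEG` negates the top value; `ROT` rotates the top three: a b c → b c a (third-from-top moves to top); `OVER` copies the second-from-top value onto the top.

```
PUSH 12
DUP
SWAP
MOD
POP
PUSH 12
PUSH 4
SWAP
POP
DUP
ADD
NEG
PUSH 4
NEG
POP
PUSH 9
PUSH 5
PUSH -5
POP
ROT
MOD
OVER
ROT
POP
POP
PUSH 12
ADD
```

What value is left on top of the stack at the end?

17

PUSH 12 → 12
DUP     → 12 12
SWAP    → 12 12
MOD     → 0
POP     → (empty)
PUSH 12 → 12
PUSH 4  → 12 4
SWAP    → 4 12
POP     → 4
DUP     → 4 4
ADD     → 8
NEG     → -8
PUSH 4  → -8 4
NEG     → -8 -4
POP     → -8
PUSH 9  → -8 9
PUSH 5  → -8 9 5
PUSH -5 → -8 9 5 -5
POP     → -8 9 5
ROT     → 9 5 -8
MOD     → 9 5
OVER    → 9 5 9
ROT     → 5 9 9
POP     → 5 9
POP     → 5
PUSH 12 → 5 12
ADD     → 17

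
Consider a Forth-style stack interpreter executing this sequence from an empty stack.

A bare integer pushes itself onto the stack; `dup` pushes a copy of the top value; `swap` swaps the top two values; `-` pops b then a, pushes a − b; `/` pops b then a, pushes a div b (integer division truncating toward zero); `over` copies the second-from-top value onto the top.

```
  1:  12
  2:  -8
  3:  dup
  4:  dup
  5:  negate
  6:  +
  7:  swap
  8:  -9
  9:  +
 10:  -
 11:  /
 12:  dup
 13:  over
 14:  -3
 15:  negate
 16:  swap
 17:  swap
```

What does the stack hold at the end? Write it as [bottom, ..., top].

[0, 0, 0, 3]

12     -> [12]
-8     -> [12, -8]
dup    -> [12, -8, -8]
dup    -> [12, -8, -8, -8]
negate -> [12, -8, -8, 8]
+      -> [12, -8, 0]
swap   -> [12, 0, -8]
-9     -> [12, 0, -8, -9]
+      -> [12, 0, -17]
-      -> [12, 17]
/      -> [0]
dup    -> [0, 0]
over   -> [0, 0, 0]
-3     -> [0, 0, 0, -3]
negate -> [0, 0, 0, 3]
swap   -> [0, 0, 3, 0]
swap   -> [0, 0, 0, 3]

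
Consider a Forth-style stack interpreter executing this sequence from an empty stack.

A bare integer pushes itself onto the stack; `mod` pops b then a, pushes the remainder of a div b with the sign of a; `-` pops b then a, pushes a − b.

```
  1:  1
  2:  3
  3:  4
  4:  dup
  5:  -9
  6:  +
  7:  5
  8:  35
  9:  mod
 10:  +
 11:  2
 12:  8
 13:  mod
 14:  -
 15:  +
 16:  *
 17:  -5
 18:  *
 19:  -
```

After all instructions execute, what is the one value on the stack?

1   → 1
3   → 1 3
4   → 1 3 4
dup → 1 3 4 4
-9  → 1 3 4 4 -9
+   → 1 3 4 -5
5   → 1 3 4 -5 5
35  → 1 3 4 -5 5 35
mod → 1 3 4 -5 5
+   → 1 3 4 0
2   → 1 3 4 0 2
8   → 1 3 4 0 2 8
mod → 1 3 4 0 2
-   → 1 3 4 -2
+   → 1 3 2
*   → 1 6
-5  → 1 6 -5
*   → 1 -30
-   → 31

31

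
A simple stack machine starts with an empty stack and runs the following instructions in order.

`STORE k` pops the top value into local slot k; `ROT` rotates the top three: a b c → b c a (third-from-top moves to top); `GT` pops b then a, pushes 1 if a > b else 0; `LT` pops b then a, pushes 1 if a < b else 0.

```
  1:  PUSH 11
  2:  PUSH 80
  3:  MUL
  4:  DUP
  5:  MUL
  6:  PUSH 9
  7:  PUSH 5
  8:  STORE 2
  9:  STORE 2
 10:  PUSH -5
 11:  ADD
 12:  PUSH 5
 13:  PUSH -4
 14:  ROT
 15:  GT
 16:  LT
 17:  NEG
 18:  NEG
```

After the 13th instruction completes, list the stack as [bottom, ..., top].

PUSH 11 -> 11
PUSH 80 -> 11 80
MUL     -> 880
DUP     -> 880 880
MUL     -> 774400
PUSH 9  -> 774400 9
PUSH 5  -> 774400 9 5
STORE 2 -> 774400 9
STORE 2 -> 774400
PUSH -5 -> 774400 -5
ADD     -> 774395
PUSH 5  -> 774395 5
PUSH -4 -> 774395 5 -4

[774395, 5, -4]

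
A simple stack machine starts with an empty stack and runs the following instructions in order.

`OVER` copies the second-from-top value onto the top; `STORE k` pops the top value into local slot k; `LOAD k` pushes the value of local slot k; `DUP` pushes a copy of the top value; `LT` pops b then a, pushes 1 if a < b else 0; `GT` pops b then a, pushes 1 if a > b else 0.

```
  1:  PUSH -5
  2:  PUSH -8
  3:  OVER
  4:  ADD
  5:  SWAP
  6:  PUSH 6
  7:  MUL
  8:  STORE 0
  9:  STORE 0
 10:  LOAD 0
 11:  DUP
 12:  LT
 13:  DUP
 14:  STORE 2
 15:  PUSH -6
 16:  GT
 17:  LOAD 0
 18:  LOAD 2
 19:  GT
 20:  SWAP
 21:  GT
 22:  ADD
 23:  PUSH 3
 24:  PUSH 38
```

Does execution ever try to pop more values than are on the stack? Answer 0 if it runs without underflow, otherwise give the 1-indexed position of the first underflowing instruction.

22

PUSH -5 : -5
PUSH -8 : -5 -8
OVER    : -5 -8 -5
ADD     : -5 -13
SWAP    : -13 -5
PUSH 6  : -13 -5 6
MUL     : -13 -30
STORE 0 : -13
STORE 0 : (empty)
LOAD 0  : -13
DUP     : -13 -13
LT      : 0
DUP     : 0 0
STORE 2 : 0
PUSH -6 : 0 -6
GT      : 1
LOAD 0  : 1 -13
LOAD 2  : 1 -13 0
GT      : 1 0
SWAP    : 0 1
GT      : 0
ADD  — needs 2 operands, stack has 1 → underflow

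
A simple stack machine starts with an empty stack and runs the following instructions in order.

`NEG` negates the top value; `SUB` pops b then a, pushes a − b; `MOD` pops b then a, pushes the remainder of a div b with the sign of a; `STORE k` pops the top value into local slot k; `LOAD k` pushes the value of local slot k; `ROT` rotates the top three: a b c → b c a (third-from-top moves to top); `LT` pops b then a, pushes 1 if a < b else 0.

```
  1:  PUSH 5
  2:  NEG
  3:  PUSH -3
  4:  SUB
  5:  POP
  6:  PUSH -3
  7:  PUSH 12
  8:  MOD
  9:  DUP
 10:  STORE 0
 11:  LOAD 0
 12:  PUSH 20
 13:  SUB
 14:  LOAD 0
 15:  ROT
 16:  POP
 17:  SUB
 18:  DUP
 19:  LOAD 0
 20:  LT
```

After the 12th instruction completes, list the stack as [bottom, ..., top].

PUSH 5  → 5
NEG     → -5
PUSH -3 → -5 -3
SUB     → -2
POP     → (empty)
PUSH -3 → -3
PUSH 12 → -3 12
MOD     → -3
DUP     → -3 -3
STORE 0 → -3
LOAD 0  → -3 -3
PUSH 20 → -3 -3 20

[-3, -3, 20]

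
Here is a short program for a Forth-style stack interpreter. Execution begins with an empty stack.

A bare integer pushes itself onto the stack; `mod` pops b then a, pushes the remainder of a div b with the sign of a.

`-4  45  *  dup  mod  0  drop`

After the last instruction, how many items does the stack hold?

-4    -4
45    -4 45
*     -180
dup   -180 -180
mod   0
0     0 0
drop  0

1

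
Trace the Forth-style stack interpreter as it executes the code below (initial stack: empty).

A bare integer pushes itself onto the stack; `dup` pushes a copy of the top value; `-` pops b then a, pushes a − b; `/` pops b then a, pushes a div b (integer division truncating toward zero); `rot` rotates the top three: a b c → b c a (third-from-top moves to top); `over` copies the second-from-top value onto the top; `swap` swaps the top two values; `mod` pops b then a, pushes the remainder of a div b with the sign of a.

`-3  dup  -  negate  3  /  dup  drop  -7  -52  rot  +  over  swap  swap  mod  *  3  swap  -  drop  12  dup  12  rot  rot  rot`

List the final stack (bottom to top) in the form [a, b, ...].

-3     -> [-3]
dup    -> [-3, -3]
-      -> [0]
negate -> [0]
3      -> [0, 3]
/      -> [0]
dup    -> [0, 0]
drop   -> [0]
-7     -> [0, -7]
-52    -> [0, -7, -52]
rot    -> [-7, -52, 0]
+      -> [-7, -52]
over   -> [-7, -52, -7]
swap   -> [-7, -7, -52]
swap   -> [-7, -52, -7]
mod    -> [-7, -3]
*      -> [21]
3      -> [21, 3]
swap   -> [3, 21]
-      -> [-18]
drop   -> []
12     -> [12]
dup    -> [12, 12]
12     -> [12, 12, 12]
rot    -> [12, 12, 12]
rot    -> [12, 12, 12]
rot    -> [12, 12, 12]

[12, 12, 12]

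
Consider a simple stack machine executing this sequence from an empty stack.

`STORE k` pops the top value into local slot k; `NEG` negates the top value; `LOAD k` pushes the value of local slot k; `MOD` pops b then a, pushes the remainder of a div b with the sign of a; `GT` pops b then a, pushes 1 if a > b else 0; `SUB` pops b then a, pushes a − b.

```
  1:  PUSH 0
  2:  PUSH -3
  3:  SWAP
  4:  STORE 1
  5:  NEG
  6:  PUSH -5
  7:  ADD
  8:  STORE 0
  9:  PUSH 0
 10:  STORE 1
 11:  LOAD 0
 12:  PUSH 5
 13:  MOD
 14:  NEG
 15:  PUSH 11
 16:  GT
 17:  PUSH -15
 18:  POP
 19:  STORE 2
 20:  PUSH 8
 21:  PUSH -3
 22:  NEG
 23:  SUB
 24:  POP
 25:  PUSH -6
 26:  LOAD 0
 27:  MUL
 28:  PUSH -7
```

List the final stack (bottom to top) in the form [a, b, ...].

[12, -7]

PUSH 0   : 0
PUSH -3  : 0 -3
SWAP     : -3 0
STORE 1  : -3
NEG      : 3
PUSH -5  : 3 -5
ADD      : -2
STORE 0  : (empty)
PUSH 0   : 0
STORE 1  : (empty)
LOAD 0   : -2
PUSH 5   : -2 5
MOD      : -2
NEG      : 2
PUSH 11  : 2 11
GT       : 0
PUSH -15 : 0 -15
POP      : 0
STORE 2  : (empty)
PUSH 8   : 8
PUSH -3  : 8 -3
NEG      : 8 3
SUB      : 5
POP      : (empty)
PUSH -6  : -6
LOAD 0   : -6 -2
MUL      : 12
PUSH -7  : 12 -7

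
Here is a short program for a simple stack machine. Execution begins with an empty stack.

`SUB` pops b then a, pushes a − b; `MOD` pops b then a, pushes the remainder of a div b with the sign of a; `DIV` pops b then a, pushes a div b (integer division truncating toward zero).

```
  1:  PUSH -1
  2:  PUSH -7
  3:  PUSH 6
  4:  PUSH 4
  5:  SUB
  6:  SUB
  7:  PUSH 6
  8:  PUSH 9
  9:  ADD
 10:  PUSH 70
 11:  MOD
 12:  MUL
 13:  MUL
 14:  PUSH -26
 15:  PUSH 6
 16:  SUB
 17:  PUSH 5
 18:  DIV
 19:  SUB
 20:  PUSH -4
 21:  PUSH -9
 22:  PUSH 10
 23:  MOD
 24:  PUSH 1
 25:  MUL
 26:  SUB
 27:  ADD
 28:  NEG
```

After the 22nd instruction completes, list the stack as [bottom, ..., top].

PUSH -1  → -1
PUSH -7  → -1 -7
PUSH 6   → -1 -7 6
PUSH 4   → -1 -7 6 4
SUB      → -1 -7 2
SUB      → -1 -9
PUSH 6   → -1 -9 6
PUSH 9   → -1 -9 6 9
ADD      → -1 -9 15
PUSH 70  → -1 -9 15 70
MOD      → -1 -9 15
MUL      → -1 -135
MUL      → 135
PUSH -26 → 135 -26
PUSH 6   → 135 -26 6
SUB      → 135 -32
PUSH 5   → 135 -32 5
DIV      → 135 -6
SUB      → 141
PUSH -4  → 141 -4
PUSH -9  → 141 -4 -9
PUSH 10  → 141 -4 -9 10

[141, -4, -9, 10]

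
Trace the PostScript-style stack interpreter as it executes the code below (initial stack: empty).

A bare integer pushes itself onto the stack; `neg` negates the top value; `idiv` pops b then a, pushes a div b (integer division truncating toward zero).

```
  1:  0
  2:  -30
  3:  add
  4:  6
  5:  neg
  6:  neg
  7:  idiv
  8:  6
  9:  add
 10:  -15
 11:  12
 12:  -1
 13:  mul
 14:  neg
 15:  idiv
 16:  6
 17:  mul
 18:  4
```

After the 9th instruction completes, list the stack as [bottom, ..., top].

0    -> [0]
-30  -> [0, -30]
add  -> [-30]
6    -> [-30, 6]
neg  -> [-30, -6]
neg  -> [-30, 6]
idiv -> [-5]
6    -> [-5, 6]
add  -> [1]

[1]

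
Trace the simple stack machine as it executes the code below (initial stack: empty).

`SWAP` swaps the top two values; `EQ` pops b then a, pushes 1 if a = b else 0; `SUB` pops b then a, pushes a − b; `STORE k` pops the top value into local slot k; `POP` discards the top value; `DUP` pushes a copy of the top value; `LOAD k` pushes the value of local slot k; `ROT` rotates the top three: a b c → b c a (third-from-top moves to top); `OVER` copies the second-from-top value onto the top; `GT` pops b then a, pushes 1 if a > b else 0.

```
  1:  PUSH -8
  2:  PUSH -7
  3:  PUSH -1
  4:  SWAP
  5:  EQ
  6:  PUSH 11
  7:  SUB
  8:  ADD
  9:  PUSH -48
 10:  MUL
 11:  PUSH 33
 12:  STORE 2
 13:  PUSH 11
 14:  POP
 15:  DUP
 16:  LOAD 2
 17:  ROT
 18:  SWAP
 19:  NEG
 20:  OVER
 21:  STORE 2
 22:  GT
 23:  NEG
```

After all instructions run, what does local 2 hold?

PUSH -8  → -8
PUSH -7  → -8 -7
PUSH -1  → -8 -7 -1
SWAP     → -8 -1 -7
EQ       → -8 0
PUSH 11  → -8 0 11
SUB      → -8 -11
ADD      → -19
PUSH -48 → -19 -48
MUL      → 912
PUSH 33  → 912 33
STORE 2  → 912
PUSH 11  → 912 11
POP      → 912
DUP      → 912 912
LOAD 2   → 912 912 33
ROT      → 912 33 912
SWAP     → 912 912 33
NEG      → 912 912 -33
OVER     → 912 912 -33 912
STORE 2  → 912 912 -33
GT       → 912 1
NEG      → 912 -1

912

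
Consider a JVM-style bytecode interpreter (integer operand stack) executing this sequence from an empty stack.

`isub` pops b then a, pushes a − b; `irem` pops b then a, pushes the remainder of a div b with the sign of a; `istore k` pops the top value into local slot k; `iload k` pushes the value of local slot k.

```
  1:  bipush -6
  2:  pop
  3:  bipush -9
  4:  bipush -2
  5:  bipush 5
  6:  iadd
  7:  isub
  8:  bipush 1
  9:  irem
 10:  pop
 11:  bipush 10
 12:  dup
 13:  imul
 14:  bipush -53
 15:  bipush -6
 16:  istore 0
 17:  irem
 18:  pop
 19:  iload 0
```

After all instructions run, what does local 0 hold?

-6

bipush -6  : -6
pop        : (empty)
bipush -9  : -9
bipush -2  : -9 -2
bipush 5   : -9 -2 5
iadd       : -9 3
isub       : -12
bipush 1   : -12 1
irem       : 0
pop        : (empty)
bipush 10  : 10
dup        : 10 10
imul       : 100
bipush -53 : 100 -53
bipush -6  : 100 -53 -6
istore 0   : 100 -53
irem       : 47
pop        : (empty)
iload 0    : -6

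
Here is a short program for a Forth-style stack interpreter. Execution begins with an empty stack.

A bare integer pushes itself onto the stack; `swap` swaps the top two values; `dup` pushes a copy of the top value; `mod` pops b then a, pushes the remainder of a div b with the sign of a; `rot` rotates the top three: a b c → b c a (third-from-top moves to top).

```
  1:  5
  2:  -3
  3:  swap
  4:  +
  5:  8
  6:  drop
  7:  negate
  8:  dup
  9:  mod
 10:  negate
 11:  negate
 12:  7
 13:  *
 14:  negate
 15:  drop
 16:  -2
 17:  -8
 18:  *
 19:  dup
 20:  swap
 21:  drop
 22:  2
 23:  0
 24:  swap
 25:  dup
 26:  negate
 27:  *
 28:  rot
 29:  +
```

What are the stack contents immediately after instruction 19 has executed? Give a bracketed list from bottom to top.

[16, 16]

5      -> 5
-3     -> 5 -3
swap   -> -3 5
+      -> 2
8      -> 2 8
drop   -> 2
negate -> -2
dup    -> -2 -2
mod    -> 0
negate -> 0
negate -> 0
7      -> 0 7
*      -> 0
negate -> 0
drop   -> (empty)
-2     -> -2
-8     -> -2 -8
*      -> 16
dup    -> 16 16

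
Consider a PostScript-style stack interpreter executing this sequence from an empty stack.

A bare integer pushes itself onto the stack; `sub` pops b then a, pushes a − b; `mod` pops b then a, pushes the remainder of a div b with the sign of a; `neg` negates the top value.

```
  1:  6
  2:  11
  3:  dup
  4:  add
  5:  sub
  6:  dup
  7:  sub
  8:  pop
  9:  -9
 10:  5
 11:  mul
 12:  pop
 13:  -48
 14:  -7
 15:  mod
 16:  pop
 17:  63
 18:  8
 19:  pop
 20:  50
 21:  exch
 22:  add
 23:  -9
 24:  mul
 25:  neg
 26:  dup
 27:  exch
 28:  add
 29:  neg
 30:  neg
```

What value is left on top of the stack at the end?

6    : [6]
11   : [6, 11]
dup  : [6, 11, 11]
add  : [6, 22]
sub  : [-16]
dup  : [-16, -16]
sub  : [0]
pop  : []
-9   : [-9]
5    : [-9, 5]
mul  : [-45]
pop  : []
-48  : [-48]
-7   : [-48, -7]
mod  : [-6]
pop  : []
63   : [63]
8    : [63, 8]
pop  : [63]
50   : [63, 50]
exch : [50, 63]
add  : [113]
-9   : [113, -9]
mul  : [-1017]
neg  : [1017]
dup  : [1017, 1017]
exch : [1017, 1017]
add  : [2034]
neg  : [-2034]
neg  : [2034]

2034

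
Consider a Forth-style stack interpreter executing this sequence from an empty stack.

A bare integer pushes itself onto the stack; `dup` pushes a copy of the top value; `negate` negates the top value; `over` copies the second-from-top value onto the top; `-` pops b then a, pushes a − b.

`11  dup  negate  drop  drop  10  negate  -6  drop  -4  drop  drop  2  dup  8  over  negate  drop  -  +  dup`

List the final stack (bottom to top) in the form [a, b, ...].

11     -> 11
dup    -> 11 11
negate -> 11 -11
drop   -> 11
drop   -> (empty)
10     -> 10
negate -> -10
-6     -> -10 -6
drop   -> -10
-4     -> -10 -4
drop   -> -10
drop   -> (empty)
2      -> 2
dup    -> 2 2
8      -> 2 2 8
over   -> 2 2 8 2
negate -> 2 2 8 -2
drop   -> 2 2 8
-      -> 2 -6
+      -> -4
dup    -> -4 -4

[-4, -4]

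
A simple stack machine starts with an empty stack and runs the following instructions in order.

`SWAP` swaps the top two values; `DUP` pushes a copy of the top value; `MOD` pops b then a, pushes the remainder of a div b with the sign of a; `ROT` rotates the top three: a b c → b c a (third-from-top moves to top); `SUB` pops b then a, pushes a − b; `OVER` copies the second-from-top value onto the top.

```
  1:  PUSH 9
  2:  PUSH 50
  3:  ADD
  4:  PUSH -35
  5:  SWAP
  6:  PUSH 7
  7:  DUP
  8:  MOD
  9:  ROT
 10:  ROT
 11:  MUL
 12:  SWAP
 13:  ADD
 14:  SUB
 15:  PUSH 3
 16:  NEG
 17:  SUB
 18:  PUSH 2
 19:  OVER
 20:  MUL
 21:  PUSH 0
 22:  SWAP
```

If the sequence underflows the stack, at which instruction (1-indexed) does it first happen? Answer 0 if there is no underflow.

PUSH 9   → [9]
PUSH 50  → [9, 50]
ADD      → [59]
PUSH -35 → [59, -35]
SWAP     → [-35, 59]
PUSH 7   → [-35, 59, 7]
DUP      → [-35, 59, 7, 7]
MOD      → [-35, 59, 0]
ROT      → [59, 0, -35]
ROT      → [0, -35, 59]
MUL      → [0, -2065]
SWAP     → [-2065, 0]
ADD      → [-2065]
SUB  — needs 2 operands, stack has 1 → underflow

14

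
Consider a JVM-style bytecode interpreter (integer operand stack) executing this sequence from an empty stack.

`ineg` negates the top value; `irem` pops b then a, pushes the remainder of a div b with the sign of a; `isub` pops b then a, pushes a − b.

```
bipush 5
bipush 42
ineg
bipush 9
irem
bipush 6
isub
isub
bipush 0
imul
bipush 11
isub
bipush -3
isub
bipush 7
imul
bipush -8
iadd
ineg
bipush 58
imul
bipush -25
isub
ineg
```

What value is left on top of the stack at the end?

bipush 5   → [5]
bipush 42  → [5, 42]
ineg       → [5, -42]
bipush 9   → [5, -42, 9]
irem       → [5, -6]
bipush 6   → [5, -6, 6]
isub       → [5, -12]
isub       → [17]
bipush 0   → [17, 0]
imul       → [0]
bipush 11  → [0, 11]
isub       → [-11]
bipush -3  → [-11, -3]
isub       → [-8]
bipush 7   → [-8, 7]
imul       → [-56]
bipush -8  → [-56, -8]
iadd       → [-64]
ineg       → [64]
bipush 58  → [64, 58]
imul       → [3712]
bipush -25 → [3712, -25]
isub       → [3737]
ineg       → [-3737]

-3737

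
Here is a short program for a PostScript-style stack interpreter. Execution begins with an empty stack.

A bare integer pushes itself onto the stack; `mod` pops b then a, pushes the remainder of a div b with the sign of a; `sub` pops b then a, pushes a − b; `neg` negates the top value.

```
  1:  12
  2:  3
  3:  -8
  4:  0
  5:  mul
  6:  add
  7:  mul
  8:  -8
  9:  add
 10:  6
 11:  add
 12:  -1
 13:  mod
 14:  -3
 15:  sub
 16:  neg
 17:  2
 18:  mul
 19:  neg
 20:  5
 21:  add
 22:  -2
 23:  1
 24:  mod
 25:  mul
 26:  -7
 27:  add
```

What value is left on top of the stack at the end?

12  : [12]
3   : [12, 3]
-8  : [12, 3, -8]
0   : [12, 3, -8, 0]
mul : [12, 3, 0]
add : [12, 3]
mul : [36]
-8  : [36, -8]
add : [28]
6   : [28, 6]
add : [34]
-1  : [34, -1]
mod : [0]
-3  : [0, -3]
sub : [3]
neg : [-3]
2   : [-3, 2]
mul : [-6]
neg : [6]
5   : [6, 5]
add : [11]
-2  : [11, -2]
1   : [11, -2, 1]
mod : [11, 0]
mul : [0]
-7  : [0, -7]
add : [-7]

-7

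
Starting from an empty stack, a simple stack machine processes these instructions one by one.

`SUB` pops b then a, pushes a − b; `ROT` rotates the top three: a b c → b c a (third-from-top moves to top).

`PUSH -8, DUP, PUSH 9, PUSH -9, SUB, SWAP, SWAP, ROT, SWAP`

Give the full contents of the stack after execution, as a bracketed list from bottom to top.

PUSH -8 : -8
DUP     : -8 -8
PUSH 9  : -8 -8 9
PUSH -9 : -8 -8 9 -9
SUB     : -8 -8 18
SWAP    : -8 18 -8
SWAP    : -8 -8 18
ROT     : -8 18 -8
SWAP    : -8 -8 18

[-8, -8, 18]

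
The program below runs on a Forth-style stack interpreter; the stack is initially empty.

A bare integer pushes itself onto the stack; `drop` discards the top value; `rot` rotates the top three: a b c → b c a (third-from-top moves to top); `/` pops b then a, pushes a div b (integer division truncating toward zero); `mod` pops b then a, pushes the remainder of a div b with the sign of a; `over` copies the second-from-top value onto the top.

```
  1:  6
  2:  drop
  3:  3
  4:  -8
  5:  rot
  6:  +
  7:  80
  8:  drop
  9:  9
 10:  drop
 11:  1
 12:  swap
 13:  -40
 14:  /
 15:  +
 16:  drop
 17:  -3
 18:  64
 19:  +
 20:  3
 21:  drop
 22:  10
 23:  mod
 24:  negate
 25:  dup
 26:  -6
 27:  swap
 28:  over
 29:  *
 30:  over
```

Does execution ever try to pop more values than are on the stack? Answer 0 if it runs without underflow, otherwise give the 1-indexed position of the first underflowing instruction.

5

6    → 6
drop → (empty)
3    → 3
-8   → 3 -8
rot  — needs 3 operands, stack has 2 → underflow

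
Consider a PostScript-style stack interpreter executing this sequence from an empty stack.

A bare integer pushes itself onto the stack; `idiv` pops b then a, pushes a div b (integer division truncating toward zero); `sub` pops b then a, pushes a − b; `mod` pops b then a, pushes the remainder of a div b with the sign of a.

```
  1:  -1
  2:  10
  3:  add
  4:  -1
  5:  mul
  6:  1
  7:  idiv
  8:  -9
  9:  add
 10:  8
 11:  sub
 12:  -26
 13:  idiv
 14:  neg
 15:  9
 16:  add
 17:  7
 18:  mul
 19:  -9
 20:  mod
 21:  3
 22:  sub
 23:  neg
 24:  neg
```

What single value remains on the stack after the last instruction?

-1

-1   → [-1]
10   → [-1, 10]
add  → [9]
-1   → [9, -1]
mul  → [-9]
1    → [-9, 1]
idiv → [-9]
-9   → [-9, -9]
add  → [-18]
8    → [-18, 8]
sub  → [-26]
-26  → [-26, -26]
idiv → [1]
neg  → [-1]
9    → [-1, 9]
add  → [8]
7    → [8, 7]
mul  → [56]
-9   → [56, -9]
mod  → [2]
3    → [2, 3]
sub  → [-1]
neg  → [1]
neg  → [-1]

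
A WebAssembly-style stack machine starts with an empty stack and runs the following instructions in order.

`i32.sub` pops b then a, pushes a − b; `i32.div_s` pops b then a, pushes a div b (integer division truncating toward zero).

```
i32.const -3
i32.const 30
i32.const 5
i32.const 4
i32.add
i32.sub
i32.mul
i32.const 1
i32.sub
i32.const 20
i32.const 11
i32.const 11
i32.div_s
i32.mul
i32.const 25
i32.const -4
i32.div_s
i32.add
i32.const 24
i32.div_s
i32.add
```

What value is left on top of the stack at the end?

i32.const -3 -> -3
i32.const 30 -> -3 30
i32.const 5  -> -3 30 5
i32.const 4  -> -3 30 5 4
i32.add      -> -3 30 9
i32.sub      -> -3 21
i32.mul      -> -63
i32.const 1  -> -63 1
i32.sub      -> -64
i32.const 20 -> -64 20
i32.const 11 -> -64 20 11
i32.const 11 -> -64 20 11 11
i32.div_s    -> -64 20 1
i32.mul      -> -64 20
i32.const 25 -> -64 20 25
i32.const -4 -> -64 20 25 -4
i32.div_s    -> -64 20 -6
i32.add      -> -64 14
i32.const 24 -> -64 14 24
i32.div_s    -> -64 0
i32.add      -> -64

-64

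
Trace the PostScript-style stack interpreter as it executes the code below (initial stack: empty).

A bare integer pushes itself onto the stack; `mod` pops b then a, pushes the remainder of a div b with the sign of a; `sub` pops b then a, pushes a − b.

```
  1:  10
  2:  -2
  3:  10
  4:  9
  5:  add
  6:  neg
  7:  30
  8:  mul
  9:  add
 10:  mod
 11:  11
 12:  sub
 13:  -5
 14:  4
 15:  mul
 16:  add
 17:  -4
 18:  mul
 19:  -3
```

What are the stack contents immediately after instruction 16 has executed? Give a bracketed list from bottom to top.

10  -> [10]
-2  -> [10, -2]
10  -> [10, -2, 10]
9   -> [10, -2, 10, 9]
add -> [10, -2, 19]
neg -> [10, -2, -19]
30  -> [10, -2, -19, 30]
mul -> [10, -2, -570]
add -> [10, -572]
mod -> [10]
11  -> [10, 11]
sub -> [-1]
-5  -> [-1, -5]
4   -> [-1, -5, 4]
mul -> [-1, -20]
add -> [-21]

[-21]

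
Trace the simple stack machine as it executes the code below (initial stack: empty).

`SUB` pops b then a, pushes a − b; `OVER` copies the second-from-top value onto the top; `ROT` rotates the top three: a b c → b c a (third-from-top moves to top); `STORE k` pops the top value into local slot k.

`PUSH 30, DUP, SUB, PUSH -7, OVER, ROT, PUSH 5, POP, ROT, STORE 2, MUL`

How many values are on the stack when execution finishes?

1

PUSH 30 → 30
DUP     → 30 30
SUB     → 0
PUSH -7 → 0 -7
OVER    → 0 -7 0
ROT     → -7 0 0
PUSH 5  → -7 0 0 5
POP     → -7 0 0
ROT     → 0 0 -7
STORE 2 → 0 0
MUL     → 0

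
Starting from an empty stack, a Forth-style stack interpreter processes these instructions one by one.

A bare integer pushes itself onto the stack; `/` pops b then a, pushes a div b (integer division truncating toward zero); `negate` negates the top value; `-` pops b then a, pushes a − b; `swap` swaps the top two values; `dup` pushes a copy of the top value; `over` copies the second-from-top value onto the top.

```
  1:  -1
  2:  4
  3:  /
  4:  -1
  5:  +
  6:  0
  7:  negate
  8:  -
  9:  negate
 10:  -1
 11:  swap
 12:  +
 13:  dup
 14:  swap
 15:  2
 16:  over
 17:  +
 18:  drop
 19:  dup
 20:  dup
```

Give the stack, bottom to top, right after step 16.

[0, 0, 2, 0]

-1      -1
4       -1 4
/       0
-1      0 -1
+       -1
0       -1 0
negate  -1 0
-       -1
negate  1
-1      1 -1
swap    -1 1
+       0
dup     0 0
swap    0 0
2       0 0 2
over    0 0 2 0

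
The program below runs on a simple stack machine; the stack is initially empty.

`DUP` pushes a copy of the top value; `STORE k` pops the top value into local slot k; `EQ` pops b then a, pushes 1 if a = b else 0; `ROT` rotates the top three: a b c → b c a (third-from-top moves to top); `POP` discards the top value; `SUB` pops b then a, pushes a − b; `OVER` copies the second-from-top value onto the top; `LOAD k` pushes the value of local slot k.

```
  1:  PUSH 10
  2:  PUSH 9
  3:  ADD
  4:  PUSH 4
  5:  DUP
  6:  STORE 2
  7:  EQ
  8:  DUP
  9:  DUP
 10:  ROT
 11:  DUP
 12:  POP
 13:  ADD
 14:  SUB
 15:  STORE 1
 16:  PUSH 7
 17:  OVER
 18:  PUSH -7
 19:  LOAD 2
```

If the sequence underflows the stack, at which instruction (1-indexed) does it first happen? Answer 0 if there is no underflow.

17

PUSH 10 -> [10]
PUSH 9  -> [10, 9]
ADD     -> [19]
PUSH 4  -> [19, 4]
DUP     -> [19, 4, 4]
STORE 2 -> [19, 4]
EQ      -> [0]
DUP     -> [0, 0]
DUP     -> [0, 0, 0]
ROT     -> [0, 0, 0]
DUP     -> [0, 0, 0, 0]
POP     -> [0, 0, 0]
ADD     -> [0, 0]
SUB     -> [0]
STORE 1 -> []
PUSH 7  -> [7]
OVER  — needs 2 operands, stack has 1 → underflow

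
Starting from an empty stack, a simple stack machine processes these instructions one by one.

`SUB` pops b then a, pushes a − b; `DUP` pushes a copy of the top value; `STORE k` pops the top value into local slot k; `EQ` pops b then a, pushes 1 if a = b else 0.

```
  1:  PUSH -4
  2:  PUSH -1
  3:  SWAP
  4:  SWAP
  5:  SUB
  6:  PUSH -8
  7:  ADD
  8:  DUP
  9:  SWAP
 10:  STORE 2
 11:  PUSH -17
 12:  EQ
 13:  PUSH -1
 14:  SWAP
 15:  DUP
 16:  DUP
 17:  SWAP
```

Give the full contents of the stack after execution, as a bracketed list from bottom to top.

[-1, 0, 0, 0]

PUSH -4  → -4
PUSH -1  → -4 -1
SWAP     → -1 -4
SWAP     → -4 -1
SUB      → -3
PUSH -8  → -3 -8
ADD      → -11
DUP      → -11 -11
SWAP     → -11 -11
STORE 2  → -11
PUSH -17 → -11 -17
EQ       → 0
PUSH -1  → 0 -1
SWAP     → -1 0
DUP      → -1 0 0
DUP      → -1 0 0 0
SWAP     → -1 0 0 0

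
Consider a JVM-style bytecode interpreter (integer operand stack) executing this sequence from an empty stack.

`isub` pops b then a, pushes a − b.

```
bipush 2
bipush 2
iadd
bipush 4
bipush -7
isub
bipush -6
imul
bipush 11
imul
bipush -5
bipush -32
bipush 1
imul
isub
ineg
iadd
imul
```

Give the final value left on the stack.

bipush 2   -> [2]
bipush 2   -> [2, 2]
iadd       -> [4]
bipush 4   -> [4, 4]
bipush -7  -> [4, 4, -7]
isub       -> [4, 11]
bipush -6  -> [4, 11, -6]
imul       -> [4, -66]
bipush 11  -> [4, -66, 11]
imul       -> [4, -726]
bipush -5  -> [4, -726, -5]
bipush -32 -> [4, -726, -5, -32]
bipush 1   -> [4, -726, -5, -32, 1]
imul       -> [4, -726, -5, -32]
isub       -> [4, -726, 27]
ineg       -> [4, -726, -27]
iadd       -> [4, -753]
imul       -> [-3012]

-3012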